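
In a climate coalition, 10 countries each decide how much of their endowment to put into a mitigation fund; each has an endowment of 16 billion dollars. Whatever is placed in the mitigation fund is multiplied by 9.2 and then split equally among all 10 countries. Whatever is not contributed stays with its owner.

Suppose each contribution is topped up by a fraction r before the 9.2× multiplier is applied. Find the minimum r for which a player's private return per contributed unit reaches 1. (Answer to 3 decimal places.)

0.087

With matching at rate r, one contributed unit becomes (1 + r) in the mitigation fund and returns 9.2 × (1 + r) / 10 to the contributor.
Setting this equal to 1: 1 + r = 10/9.2 = 1.0870.
So the minimum matching rate is r = 1.0870 − 1 = 0.087.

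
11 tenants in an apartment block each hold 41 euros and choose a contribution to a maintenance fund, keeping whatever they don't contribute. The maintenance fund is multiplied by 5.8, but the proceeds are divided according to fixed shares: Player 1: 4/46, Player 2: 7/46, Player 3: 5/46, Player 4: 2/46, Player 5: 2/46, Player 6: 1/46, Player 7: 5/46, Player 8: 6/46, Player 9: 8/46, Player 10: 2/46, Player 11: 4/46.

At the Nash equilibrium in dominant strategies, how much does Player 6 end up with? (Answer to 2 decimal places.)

For player j, contributing a unit is worthwhile iff 5.8 × (j's share) ≥ 1, i.e. iff j's share is at least 0.1724.
The only share above 0.1724 is Player 9's 8/46, contributing 41; the remaining 10 contribute 0. Total contributed: 41.
Player 6 keeps 41 and receives 5.8 × 41 × 1/46 = 5.17 from the maintenance fund, for a payoff of 46.17.

46.17 euros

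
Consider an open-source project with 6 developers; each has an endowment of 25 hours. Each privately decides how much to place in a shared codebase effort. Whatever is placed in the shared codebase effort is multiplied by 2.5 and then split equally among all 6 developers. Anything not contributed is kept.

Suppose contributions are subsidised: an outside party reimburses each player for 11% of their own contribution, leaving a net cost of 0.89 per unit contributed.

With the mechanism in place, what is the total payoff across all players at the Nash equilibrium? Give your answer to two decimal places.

With the mechanism, a contributed unit returns (2.5/6) / 0.89 = 0.4682 per unit of net cost — still below 1 — so contributing 0 remains dominant for every player.
At the Nash equilibrium no one contributes; group total payoff = 6 × 25 = 150.

150.00 hours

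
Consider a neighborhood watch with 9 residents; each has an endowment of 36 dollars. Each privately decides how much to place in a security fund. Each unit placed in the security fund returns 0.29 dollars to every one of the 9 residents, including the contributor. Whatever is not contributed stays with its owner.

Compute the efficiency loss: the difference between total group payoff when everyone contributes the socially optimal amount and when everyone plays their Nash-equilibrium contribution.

The private return per contributed unit is 0.29 < 1, so contributing 0 is dominant for every player. At the Nash equilibrium everyone keeps their 36, and the group total is 9 × 36 = 324.
Each contributed unit returns 2.610 to the group as a whole (0.29 to each of 9 players), which exceeds 1, so the social optimum is full contribution: group total = 2.610 × 324 = 845.64.
Efficiency loss = 845.64 − 324 = 521.64.

521.64 dollars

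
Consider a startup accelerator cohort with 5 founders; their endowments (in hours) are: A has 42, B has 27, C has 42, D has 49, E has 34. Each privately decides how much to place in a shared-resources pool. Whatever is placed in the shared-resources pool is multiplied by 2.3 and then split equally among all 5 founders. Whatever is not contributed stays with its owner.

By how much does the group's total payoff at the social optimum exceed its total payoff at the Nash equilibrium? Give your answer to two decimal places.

The private return per contributed unit is 2.3/5 = 0.4600 < 1 for every player regardless of endowment, so the Nash equilibrium is zero contribution and the group total is Σ E_j = 42 + 27 + 42 + 49 + 34 = 194.
Each contributed unit returns 2.300 to the group, so the social optimum is full contribution by everyone: group total = 2.300 × 194 = 446.20.
Efficiency loss = (2.300 − 1) × 194 = 252.20.

252.20 hours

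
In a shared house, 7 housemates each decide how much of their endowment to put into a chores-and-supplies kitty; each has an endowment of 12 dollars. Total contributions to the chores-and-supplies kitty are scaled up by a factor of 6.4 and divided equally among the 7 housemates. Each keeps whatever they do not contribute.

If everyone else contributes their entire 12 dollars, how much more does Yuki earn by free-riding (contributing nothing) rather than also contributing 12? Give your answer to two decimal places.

1.03 dollars

Switching from a contribution of 12 to 0 lets Yuki keep an extra 12 dollars, but lowers the chores-and-supplies kitty by 12, which costs Yuki their own share of that drop: 6.4/7 × 12 = 10.97.
Net gain = 12 − 10.97 = 1.03. The private return per contributed unit (0.9143) is below 1, so free-riding is indeed the best response regardless of what the others do.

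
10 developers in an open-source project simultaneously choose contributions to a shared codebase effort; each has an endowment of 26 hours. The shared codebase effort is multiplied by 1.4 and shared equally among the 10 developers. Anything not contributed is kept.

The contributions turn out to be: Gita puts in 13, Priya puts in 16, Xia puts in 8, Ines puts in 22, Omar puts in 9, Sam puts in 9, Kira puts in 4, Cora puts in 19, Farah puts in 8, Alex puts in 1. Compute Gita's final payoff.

28.26 hours

Total contributed: 13 + 16 + 8 + 22 + 9 + 9 + 4 + 19 + 8 + 1 = 109.
Each receives 1.4 × 109 / 10 = 15.26 from the shared codebase effort.
Gita keeps 26 − 13 = 13, so Gita's payoff is 13 + 15.26 = 28.26.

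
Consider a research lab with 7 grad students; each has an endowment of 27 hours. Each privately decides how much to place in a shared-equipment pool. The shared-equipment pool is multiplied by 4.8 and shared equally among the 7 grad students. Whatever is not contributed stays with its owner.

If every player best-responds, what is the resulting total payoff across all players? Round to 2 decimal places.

189.00 hours

Each contributed unit returns 4.8/7 = 0.6857 to its contributor — below 1 — so contributing 0 is dominant for every player. At the Nash equilibrium everyone keeps their 27, and the group total is 7 × 27 = 189.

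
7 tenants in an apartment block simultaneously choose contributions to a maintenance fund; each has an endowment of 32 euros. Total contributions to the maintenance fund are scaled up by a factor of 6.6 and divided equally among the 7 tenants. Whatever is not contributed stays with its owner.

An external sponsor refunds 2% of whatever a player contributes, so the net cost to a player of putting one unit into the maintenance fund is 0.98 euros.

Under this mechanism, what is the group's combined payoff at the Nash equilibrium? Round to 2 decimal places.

224.00 euros

The effective private return is (6.6/7) / 0.98 = 0.9621, which is still under 1, so the mechanism doesn't change anyone's dominant strategy: zero contribution.
At the Nash equilibrium no one contributes; group total payoff = 7 × 32 = 224.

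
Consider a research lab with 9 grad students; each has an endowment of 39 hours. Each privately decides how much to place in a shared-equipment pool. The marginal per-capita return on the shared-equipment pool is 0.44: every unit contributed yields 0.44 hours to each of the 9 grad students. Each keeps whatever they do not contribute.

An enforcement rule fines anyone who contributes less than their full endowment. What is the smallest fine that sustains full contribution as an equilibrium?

Given the others contribute fully, the best deviation is to contribute 0 (any partial contribution still incurs the fine and gives up units whose private return 0.44 is below 1).
Deviating from 39 to 0 saves 39 hours but forfeits the deviator's share of the drop in the shared-equipment pool: 0.44 × 39 = 17.16.
So the deviation gain is 39 − 17.16 = 21.84, and the fine must be at least 21.84 hours to wipe it out.

21.84 hours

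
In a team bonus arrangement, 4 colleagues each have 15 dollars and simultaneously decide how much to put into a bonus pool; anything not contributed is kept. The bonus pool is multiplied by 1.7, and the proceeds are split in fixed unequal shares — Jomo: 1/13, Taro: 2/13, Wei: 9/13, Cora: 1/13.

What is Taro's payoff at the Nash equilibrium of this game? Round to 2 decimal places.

Each unit j contributes comes back to j as 1.7 × (j's share), so j prefers to contribute only if that share exceeds 1/1.7 = 0.5882; otherwise keeping the unit dominates.
Only Wei (9/13) clears that bar, contributing 15; the remaining 3 contribute 0. Total contributed: 15.
Taro keeps 15 and receives 1.7 × 15 × 2/13 = 3.92 from the bonus pool, for a payoff of 18.92.

18.92 dollars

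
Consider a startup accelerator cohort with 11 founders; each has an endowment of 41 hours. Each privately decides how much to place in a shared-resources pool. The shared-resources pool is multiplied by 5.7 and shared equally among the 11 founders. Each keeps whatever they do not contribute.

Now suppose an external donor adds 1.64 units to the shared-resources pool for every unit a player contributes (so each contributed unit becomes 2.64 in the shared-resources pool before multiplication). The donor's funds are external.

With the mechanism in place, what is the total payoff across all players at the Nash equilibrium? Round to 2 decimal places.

6786.65 hours

The effective private return per unit is now 5.7 × 2.64 / 11 = 1.3680 > 1, so every player's dominant strategy flips to full contribution.
So the Nash equilibrium is full contribution by all 11; the group earns 5.7 × 2.64 × 451 = 6786.65.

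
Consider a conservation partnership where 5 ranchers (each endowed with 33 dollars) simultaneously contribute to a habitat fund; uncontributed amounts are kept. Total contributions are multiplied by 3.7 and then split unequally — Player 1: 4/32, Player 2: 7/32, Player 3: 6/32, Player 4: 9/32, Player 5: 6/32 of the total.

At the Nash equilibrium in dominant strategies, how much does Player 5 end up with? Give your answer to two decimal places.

55.89 dollars

A player with share s gets back 3.7·s per unit contributed, so full contribution is dominant for anyone with s > 1/3.7 = 0.2703 and zero contribution is dominant for anyone below.
Only Player 4 (9/32) clears that bar, contributing 33; the remaining 4 contribute 0. Total contributed: 33.
Player 5 keeps 33 and receives 3.7 × 33 × 6/32 = 22.89 from the habitat fund, for a payoff of 55.89.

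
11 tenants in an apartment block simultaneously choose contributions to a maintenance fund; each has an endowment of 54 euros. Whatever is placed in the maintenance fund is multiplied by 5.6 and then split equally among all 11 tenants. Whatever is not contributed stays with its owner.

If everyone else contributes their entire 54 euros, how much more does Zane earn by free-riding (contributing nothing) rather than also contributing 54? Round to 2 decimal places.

Switching from a contribution of 54 to 0 lets Zane keep an extra 54 euros, but lowers the maintenance fund by 54, which costs Zane their own share of that drop: 5.6/11 × 54 = 27.49.
Net gain = 54 − 27.49 = 26.51. The private return per contributed unit (0.5091) is below 1, so free-riding is indeed the best response regardless of what the others do.

26.51 euros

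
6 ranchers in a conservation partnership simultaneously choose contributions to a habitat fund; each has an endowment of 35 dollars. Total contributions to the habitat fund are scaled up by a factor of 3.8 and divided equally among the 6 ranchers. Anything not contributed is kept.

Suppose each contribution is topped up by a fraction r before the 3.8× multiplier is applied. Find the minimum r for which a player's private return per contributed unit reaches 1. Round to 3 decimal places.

0.579

With matching at rate r, one contributed unit becomes (1 + r) in the habitat fund and returns 3.8 × (1 + r) / 6 to the contributor.
Setting this equal to 1: 1 + r = 6/3.8 = 1.5789.
So the minimum matching rate is r = 1.5789 − 1 = 0.579.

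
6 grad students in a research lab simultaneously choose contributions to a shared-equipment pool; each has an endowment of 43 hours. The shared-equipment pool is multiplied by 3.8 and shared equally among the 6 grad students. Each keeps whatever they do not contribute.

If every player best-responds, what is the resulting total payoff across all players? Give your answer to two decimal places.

258.00 hours

Each contributed unit returns 3.8/6 = 0.6333 to its contributor — below 1 — so contributing 0 is dominant for every player. At the Nash equilibrium everyone keeps their 43, and the group total is 6 × 43 = 258.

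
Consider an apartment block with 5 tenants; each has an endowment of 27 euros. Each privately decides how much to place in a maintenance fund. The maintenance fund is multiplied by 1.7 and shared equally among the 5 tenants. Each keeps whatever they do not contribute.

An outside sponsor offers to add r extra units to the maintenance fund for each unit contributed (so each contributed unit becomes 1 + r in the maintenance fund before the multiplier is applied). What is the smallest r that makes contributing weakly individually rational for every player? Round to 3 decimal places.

1.941

With matching at rate r, one contributed unit becomes (1 + r) in the maintenance fund and returns 1.7 × (1 + r) / 5 to the contributor.
Setting this equal to 1: 1 + r = 5/1.7 = 2.9412.
So the minimum matching rate is r = 2.9412 − 1 = 1.941.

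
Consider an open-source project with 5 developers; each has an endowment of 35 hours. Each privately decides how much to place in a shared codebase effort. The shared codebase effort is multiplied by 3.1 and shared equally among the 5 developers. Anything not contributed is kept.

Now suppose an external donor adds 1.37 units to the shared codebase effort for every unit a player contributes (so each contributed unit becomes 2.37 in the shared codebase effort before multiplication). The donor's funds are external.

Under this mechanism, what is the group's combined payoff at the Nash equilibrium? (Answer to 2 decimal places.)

1285.73 hours

Under the mechanism each unit contributed yields 3.1 × 2.37 / 5 = 1.4694 back to its contributor per unit of net cost, which exceeds 1, making full contribution the dominant choice for everyone.
At the Nash equilibrium everyone contributes 35. Group total payoff = 3.1 × 2.37 × 175 = 1285.73.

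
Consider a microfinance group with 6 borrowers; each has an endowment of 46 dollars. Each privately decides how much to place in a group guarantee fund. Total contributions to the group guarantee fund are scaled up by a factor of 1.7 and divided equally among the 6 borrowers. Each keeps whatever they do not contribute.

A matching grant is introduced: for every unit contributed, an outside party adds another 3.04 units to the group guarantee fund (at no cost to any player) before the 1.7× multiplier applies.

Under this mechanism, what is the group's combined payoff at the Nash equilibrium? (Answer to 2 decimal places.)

The effective private return per unit is now 1.7 × 4.04 / 6 = 1.1447 > 1, so every player's dominant strategy flips to full contribution.
So the Nash equilibrium is full contribution by all 6; the group earns 1.7 × 4.04 × 276 = 1895.57.

1895.57 dollars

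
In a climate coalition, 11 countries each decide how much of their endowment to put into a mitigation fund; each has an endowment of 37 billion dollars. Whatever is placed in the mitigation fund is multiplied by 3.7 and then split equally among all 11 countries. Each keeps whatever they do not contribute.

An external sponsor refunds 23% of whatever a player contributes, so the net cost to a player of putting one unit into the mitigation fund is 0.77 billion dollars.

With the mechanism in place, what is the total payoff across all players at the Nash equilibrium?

407.00 billion dollars

Even with the mechanism, each unit contributed returns only (3.7/11) / 0.77 = 0.4368 per unit of net cost, so contributing nothing is still dominant.
At the Nash equilibrium no one contributes; group total payoff = 11 × 37 = 407.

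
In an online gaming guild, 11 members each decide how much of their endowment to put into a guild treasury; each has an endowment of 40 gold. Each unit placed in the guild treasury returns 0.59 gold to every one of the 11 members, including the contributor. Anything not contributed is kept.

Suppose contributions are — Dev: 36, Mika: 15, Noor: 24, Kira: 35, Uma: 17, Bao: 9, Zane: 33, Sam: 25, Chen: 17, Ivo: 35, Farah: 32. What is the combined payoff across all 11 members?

1966.22 gold

Total contributed: 36 + 15 + 24 + 35 + 17 + 9 + 33 + 25 + 17 + 35 + 32 = 278; total kept: 11 × 40 − 278 = 162.
The guild treasury pays out 0.59 × 11 × 278 = 1804.22 in aggregate.
Group total = 162 + 1804.22 = 1966.22.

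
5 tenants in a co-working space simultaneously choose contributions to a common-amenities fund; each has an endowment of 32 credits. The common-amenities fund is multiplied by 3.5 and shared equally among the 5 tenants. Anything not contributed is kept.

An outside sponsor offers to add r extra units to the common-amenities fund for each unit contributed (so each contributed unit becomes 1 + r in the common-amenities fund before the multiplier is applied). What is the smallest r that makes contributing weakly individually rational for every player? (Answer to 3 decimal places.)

0.429

With matching at rate r, one contributed unit becomes (1 + r) in the common-amenities fund and returns 3.5 × (1 + r) / 5 to the contributor.
Setting this equal to 1: 1 + r = 5/3.5 = 1.4286.
So the minimum matching rate is r = 1.4286 − 1 = 0.429.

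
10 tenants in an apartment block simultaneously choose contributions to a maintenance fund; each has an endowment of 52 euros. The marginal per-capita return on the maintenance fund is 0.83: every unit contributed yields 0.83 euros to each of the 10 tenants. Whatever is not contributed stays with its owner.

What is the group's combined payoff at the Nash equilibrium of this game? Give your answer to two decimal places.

The private return per contributed unit is 0.83 < 1, so contributing 0 is dominant for every player. At the Nash equilibrium everyone keeps their 52, and the group total is 10 × 52 = 520.

520.00 euros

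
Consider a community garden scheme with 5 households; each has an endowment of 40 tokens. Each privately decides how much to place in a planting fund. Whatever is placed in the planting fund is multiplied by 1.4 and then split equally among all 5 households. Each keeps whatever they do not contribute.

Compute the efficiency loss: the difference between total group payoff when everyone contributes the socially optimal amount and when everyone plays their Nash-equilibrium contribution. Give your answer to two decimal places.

80.00 tokens

Each contributed unit returns 1.4/5 = 0.2800 to its contributor — below 1 — so contributing 0 is dominant for every player. At the Nash equilibrium everyone keeps their 40, and the group total is 5 × 40 = 200.
Each contributed unit returns 1.400 to the group as a whole (0.2800 to each of 5 players), which exceeds 1, so the social optimum is full contribution: group total = 1.400 × 200 = 280.00.
Efficiency loss = 280.00 − 200 = 80.00.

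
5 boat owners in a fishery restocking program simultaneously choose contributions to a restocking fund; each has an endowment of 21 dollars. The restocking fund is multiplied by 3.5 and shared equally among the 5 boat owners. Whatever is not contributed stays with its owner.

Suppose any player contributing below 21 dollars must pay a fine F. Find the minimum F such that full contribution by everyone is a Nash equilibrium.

Given the others contribute fully, the best deviation is to contribute 0 (any partial contribution still incurs the fine and gives up units whose private return 0.7000 is below 1).
Deviating from 21 to 0 saves 21 dollars but forfeits the deviator's share of the drop in the restocking fund: 3.5/5 × 21 = 14.70.
So the deviation gain is 21 − 14.70 = 6.30, and the fine must be at least 6.30 dollars to wipe it out.

6.30 dollars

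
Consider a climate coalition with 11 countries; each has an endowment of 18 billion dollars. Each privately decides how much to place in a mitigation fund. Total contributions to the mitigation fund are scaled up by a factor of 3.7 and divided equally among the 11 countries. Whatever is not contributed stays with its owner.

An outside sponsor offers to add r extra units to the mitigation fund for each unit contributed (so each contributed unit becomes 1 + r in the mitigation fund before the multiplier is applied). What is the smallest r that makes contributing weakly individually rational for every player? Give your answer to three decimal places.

With matching at rate r, one contributed unit becomes (1 + r) in the mitigation fund and returns 3.7 × (1 + r) / 11 to the contributor.
Setting this equal to 1: 1 + r = 11/3.7 = 2.9730.
So the minimum matching rate is r = 2.9730 − 1 = 1.973.

1.973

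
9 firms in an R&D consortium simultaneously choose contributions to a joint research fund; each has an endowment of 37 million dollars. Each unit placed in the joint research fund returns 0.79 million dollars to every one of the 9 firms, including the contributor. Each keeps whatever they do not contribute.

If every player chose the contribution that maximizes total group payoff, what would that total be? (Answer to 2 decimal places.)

Each contributed unit returns 7.110 to the group as a whole (0.79 to each of 9 players), which exceeds 1, so the social optimum is full contribution: group total = 7.110 × 333 = 2367.63.

2367.63 million dollars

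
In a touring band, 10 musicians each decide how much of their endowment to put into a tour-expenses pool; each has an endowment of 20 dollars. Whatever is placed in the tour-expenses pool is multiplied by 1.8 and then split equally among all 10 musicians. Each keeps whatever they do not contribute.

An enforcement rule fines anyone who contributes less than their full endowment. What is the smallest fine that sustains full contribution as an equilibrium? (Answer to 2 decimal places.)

16.40 dollars

Given the others contribute fully, the best deviation is to contribute 0 (any partial contribution still incurs the fine and gives up units whose private return 0.1800 is below 1).
Deviating from 20 to 0 saves 20 dollars but forfeits the deviator's share of the drop in the tour-expenses pool: 1.8/10 × 20 = 3.60.
So the deviation gain is 20 − 3.60 = 16.40, and the fine must be at least 16.40 dollars to wipe it out.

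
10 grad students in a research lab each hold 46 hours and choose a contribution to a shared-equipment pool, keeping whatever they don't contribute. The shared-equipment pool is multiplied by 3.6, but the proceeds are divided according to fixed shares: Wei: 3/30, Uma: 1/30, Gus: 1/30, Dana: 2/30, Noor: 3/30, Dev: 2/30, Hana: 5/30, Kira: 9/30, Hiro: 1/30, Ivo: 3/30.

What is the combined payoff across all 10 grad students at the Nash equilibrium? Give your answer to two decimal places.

A player with share s gets back 3.6·s per unit contributed, so full contribution is dominant for anyone with s > 1/3.6 = 0.2778 and zero contribution is dominant for anyone below.
Kira alone (share 9/30) is above the threshold, contributing 46; the remaining 9 contribute 0. Total contributed: 46.
The shared-equipment pool pays out 3.6 × 46 = 165.60 in total (split across the unequal shares, but the aggregate is all that matters for the group sum).
The 9 free-riders keep 46 each, adding 414. Group total = 414 + 165.60 = 579.60.

579.60 hours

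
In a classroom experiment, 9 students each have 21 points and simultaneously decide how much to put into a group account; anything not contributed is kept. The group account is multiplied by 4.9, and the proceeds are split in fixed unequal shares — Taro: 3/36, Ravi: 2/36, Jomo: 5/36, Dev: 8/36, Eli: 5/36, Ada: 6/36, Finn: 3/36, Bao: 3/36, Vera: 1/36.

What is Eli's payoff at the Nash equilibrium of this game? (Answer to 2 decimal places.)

35.29 points

Each unit j contributes comes back to j as 4.9 × (j's share), so j prefers to contribute only if that share exceeds 1/4.9 = 0.2041; otherwise keeping the unit dominates.
Dev alone (share 8/36) is above the threshold, contributing 21; the remaining 8 contribute 0. Total contributed: 21.
Eli keeps 21 and receives 4.9 × 21 × 5/36 = 14.29 from the group account, for a payoff of 35.29.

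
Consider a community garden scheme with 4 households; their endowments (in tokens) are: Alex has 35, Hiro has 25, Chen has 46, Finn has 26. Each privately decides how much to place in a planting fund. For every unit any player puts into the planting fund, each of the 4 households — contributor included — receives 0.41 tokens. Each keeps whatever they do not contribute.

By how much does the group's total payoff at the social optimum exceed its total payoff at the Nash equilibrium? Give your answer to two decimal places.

84.48 tokens

The private return per contributed unit is 0.41 < 1 for everyone, so the Nash equilibrium is zero contribution and the group total is Σ E_j = 35 + 25 + 46 + 26 = 132.
Each contributed unit returns 1.640 to the group, so the social optimum is full contribution by everyone: group total = 1.640 × 132 = 216.48.
Efficiency loss = (1.640 − 1) × 132 = 84.48.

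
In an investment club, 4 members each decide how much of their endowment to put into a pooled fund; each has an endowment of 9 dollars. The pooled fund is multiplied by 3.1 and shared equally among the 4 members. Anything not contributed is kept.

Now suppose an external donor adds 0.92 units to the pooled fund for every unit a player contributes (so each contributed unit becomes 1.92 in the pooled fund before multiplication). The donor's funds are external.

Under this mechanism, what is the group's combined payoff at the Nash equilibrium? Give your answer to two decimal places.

214.27 dollars

Under the mechanism each unit contributed yields 3.1 × 1.92 / 4 = 1.4880 back to its contributor per unit of net cost, which exceeds 1, making full contribution the dominant choice for everyone.
At the Nash equilibrium everyone contributes 9. Group total payoff = 3.1 × 1.92 × 36 = 214.27.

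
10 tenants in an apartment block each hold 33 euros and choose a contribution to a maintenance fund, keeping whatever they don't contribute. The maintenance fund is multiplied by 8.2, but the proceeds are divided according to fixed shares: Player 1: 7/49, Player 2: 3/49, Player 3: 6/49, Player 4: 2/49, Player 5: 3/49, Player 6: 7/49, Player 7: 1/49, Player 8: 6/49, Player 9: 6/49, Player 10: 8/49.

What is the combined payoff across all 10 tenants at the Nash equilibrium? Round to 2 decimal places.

1755.60 euros

Player j's private return per contributed unit is 8.2 × (j's share). Contributing is weakly dominant for j when that share is at least 1/8.2 = 0.1220, and contributing 0 is dominant otherwise.
The shares above 0.1220 belong to Player 1, Player 3, Player 6, Player 8, Player 9 and Player 10, contributing 33 each; the remaining 4 contribute 0. Total contributed: 198.
The maintenance fund pays out 8.2 × 198 = 1623.60 in total (split across the unequal shares, but the aggregate is all that matters for the group sum).
The 4 free-riders keep 33 each, adding 132. Group total = 132 + 1623.60 = 1755.60.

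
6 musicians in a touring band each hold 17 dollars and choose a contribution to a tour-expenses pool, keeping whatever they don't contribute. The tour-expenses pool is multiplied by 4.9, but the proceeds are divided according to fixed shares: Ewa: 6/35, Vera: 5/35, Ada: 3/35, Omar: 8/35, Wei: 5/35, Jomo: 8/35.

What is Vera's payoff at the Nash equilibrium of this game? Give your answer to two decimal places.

Player j's private return per contributed unit is 4.9 × (j's share). Contributing is weakly dominant for j when that share is at least 1/4.9 = 0.2041, and contributing 0 is dominant otherwise.
Omar and Jomo are above the threshold, contributing 17 each; the remaining 4 contribute 0. Total contributed: 34.
Vera keeps 17 and receives 4.9 × 34 × 5/35 = 23.80 from the tour-expenses pool, for a payoff of 40.80.

40.80 dollars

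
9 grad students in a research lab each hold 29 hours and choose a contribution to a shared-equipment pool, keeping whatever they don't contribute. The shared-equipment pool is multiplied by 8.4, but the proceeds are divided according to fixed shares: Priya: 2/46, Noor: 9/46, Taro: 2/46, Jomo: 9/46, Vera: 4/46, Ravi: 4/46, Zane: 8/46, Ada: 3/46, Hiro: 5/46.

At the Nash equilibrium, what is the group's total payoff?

904.80 hours

For player j, contributing a unit is worthwhile iff 8.4 × (j's share) ≥ 1, i.e. iff j's share is at least 0.1190.
Noor, Jomo and Zane clear that bar, contributing 29 each; the remaining 6 contribute 0. Total contributed: 87.
The shared-equipment pool pays out 8.4 × 87 = 730.80 in total (split across the unequal shares, but the aggregate is all that matters for the group sum).
The 6 free-riders keep 29 each, adding 174. Group total = 174 + 730.80 = 904.80.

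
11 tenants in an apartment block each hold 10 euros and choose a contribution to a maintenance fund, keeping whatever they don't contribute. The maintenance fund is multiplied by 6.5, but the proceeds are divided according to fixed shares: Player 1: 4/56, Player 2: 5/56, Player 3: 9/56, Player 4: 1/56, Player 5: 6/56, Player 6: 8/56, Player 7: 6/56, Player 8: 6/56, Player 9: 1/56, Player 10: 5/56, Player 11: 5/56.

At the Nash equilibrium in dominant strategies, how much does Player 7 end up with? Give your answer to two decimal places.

Player j's private return per contributed unit is 6.5 × (j's share). Contributing is weakly dominant for j when that share is at least 1/6.5 = 0.1538, and contributing 0 is dominant otherwise.
The only share above 0.1538 is Player 3's 9/56, contributing 10; the remaining 10 contribute 0. Total contributed: 10.
Player 7 keeps 10 and receives 6.5 × 10 × 6/56 = 6.96 from the maintenance fund, for a payoff of 16.96.

16.96 euros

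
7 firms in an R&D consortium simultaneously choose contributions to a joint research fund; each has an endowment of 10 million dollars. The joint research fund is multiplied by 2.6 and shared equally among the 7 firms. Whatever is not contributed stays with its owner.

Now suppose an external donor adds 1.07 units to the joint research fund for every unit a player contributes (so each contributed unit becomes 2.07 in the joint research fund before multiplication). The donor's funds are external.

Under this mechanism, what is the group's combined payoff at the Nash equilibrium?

70.00 million dollars

The effective private return is 2.6 × 2.07 / 7 = 0.7689, which is still under 1, so the mechanism doesn't change anyone's dominant strategy: zero contribution.
At the Nash equilibrium no one contributes; group total payoff = 7 × 10 = 70.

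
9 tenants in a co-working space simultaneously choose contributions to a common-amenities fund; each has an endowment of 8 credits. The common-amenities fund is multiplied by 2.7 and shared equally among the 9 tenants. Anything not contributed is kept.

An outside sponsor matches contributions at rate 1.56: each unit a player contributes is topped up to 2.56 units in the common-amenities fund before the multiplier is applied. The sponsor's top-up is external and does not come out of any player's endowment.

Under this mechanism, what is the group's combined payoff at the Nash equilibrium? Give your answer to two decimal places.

72.00 credits

With the mechanism, a contributed unit returns 2.7 × 2.56 / 9 = 0.7680 per unit of net cost — still below 1 — so contributing 0 remains dominant for every player.
At the Nash equilibrium no one contributes; group total payoff = 9 × 8 = 72.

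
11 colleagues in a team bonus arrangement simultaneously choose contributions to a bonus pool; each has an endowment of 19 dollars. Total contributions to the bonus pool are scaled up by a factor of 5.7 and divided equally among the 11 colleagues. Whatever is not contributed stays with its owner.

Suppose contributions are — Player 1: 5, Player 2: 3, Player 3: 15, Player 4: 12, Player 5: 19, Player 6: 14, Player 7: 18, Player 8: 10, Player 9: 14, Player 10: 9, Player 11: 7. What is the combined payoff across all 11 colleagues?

Total contributed: 5 + 3 + 15 + 12 + 19 + 14 + 18 + 10 + 14 + 9 + 7 = 126; total kept: 11 × 19 − 126 = 83.
The bonus pool pays out 5.7 × 126 = 718.20 in aggregate.
Group total = 83 + 718.20 = 801.20.

801.20 dollars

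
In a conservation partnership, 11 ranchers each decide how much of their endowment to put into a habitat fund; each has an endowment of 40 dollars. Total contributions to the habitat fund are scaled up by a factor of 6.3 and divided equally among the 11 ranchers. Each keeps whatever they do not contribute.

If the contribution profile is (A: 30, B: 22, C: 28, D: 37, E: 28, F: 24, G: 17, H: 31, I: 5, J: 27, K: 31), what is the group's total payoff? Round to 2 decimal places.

1924.00 dollars

Total contributed: 30 + 22 + 28 + 37 + 28 + 24 + 17 + 31 + 5 + 27 + 31 = 280; total kept: 11 × 40 − 280 = 160.
The habitat fund pays out 6.3 × 280 = 1764.00 in aggregate.
Group total = 160 + 1764.00 = 1924.00.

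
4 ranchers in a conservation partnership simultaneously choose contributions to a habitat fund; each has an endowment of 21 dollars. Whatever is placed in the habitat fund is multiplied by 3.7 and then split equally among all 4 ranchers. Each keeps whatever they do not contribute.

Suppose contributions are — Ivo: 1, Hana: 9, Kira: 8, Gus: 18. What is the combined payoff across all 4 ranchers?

181.20 dollars

Total contributed: 1 + 9 + 8 + 18 = 36; total kept: 4 × 21 − 36 = 48.
The habitat fund pays out 3.7 × 36 = 133.20 in aggregate.
Group total = 48 + 133.20 = 181.20.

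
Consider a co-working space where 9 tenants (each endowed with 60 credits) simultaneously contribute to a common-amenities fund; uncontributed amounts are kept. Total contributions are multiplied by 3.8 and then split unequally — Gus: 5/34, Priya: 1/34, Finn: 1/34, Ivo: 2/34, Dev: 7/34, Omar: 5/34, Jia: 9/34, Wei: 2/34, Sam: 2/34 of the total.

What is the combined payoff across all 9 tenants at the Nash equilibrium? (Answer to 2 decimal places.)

Each unit j contributes comes back to j as 3.8 × (j's share), so j prefers to contribute only if that share exceeds 1/3.8 = 0.2632; otherwise keeping the unit dominates.
Only Jia (9/34) clears that bar, contributing 60; the remaining 8 contribute 0. Total contributed: 60.
The common-amenities fund pays out 3.8 × 60 = 228.00 in total (split across the unequal shares, but the aggregate is all that matters for the group sum).
The 8 free-riders keep 60 each, adding 480. Group total = 480 + 228.00 = 708.00.

708.00 credits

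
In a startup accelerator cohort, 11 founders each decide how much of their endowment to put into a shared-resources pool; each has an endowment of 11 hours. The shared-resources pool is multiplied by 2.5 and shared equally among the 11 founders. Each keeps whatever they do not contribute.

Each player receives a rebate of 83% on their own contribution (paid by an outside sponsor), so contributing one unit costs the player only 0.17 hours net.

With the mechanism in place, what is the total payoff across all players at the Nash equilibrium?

402.93 hours

With the mechanism, a contributed unit returns (2.5/11) / 0.17 = 1.3369 per unit of net cost to the contributor — now above 1 — so contributing fully is weakly dominant for every player.
At the Nash equilibrium everyone contributes 11. Group total payoff = 11 × (11 × 0.83 + 2.5 × 11) = 402.93.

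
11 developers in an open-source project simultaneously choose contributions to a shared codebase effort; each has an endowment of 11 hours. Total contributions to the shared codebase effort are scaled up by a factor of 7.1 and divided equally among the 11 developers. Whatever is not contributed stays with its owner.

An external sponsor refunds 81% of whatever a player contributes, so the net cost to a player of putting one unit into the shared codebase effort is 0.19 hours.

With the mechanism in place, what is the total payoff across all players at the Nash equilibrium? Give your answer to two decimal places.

The effective private return per unit is now (7.1/11) / 0.19 = 3.3971 > 1, so every player's dominant strategy flips to full contribution.
At the Nash equilibrium everyone contributes 11. Group total payoff = 11 × (11 × 0.81 + 7.1 × 11) = 957.11.

957.11 hours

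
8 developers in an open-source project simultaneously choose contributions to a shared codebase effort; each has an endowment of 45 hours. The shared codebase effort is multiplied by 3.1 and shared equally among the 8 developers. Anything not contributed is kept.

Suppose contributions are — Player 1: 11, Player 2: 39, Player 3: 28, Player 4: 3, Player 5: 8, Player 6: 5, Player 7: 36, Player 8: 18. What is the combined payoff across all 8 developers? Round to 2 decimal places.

670.80 hours

Total contributed: 11 + 39 + 28 + 3 + 8 + 5 + 36 + 18 = 148; total kept: 8 × 45 − 148 = 212.
The shared codebase effort pays out 3.1 × 148 = 458.80 in aggregate.
Group total = 212 + 458.80 = 670.80.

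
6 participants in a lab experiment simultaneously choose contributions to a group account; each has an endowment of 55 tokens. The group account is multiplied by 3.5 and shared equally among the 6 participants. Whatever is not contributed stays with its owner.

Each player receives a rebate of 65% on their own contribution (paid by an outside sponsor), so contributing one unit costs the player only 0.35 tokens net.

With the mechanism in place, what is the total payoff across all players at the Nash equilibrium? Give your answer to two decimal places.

1369.50 tokens

With the mechanism, a contributed unit returns (3.5/6) / 0.35 = 1.6667 per unit of net cost to the contributor — now above 1 — so contributing fully is weakly dominant for every player.
At the Nash equilibrium everyone contributes 55. Group total payoff = 6 × (55 × 0.65 + 3.5 × 55) = 1369.50.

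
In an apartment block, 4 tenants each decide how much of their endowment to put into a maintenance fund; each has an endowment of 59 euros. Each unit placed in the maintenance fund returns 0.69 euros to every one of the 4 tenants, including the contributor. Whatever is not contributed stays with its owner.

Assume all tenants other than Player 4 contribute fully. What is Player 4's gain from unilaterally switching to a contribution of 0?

18.29 euros

Switching from a contribution of 59 to 0 lets Player 4 keep an extra 59 euros, but lowers the maintenance fund by 59, which costs Player 4 their own share of that drop: 0.69 × 59 = 40.71.
Net gain = 59 − 40.71 = 18.29. The private return per contributed unit (0.69) is below 1, so free-riding is indeed the best response regardless of what the others do.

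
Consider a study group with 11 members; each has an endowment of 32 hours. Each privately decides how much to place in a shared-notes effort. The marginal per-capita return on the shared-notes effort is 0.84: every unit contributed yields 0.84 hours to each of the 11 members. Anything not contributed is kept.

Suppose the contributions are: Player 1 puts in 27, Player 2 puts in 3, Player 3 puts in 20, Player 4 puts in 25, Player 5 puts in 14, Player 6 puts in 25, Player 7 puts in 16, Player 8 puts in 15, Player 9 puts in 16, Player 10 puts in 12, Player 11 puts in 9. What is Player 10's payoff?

Total contributed: 27 + 3 + 20 + 25 + 14 + 25 + 16 + 15 + 16 + 12 + 9 = 182.
Each receives 0.84 × 182 = 152.88 from the shared-notes effort.
Player 10 keeps 32 − 12 = 20, so Player 10's payoff is 20 + 152.88 = 172.88.

172.88 hours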